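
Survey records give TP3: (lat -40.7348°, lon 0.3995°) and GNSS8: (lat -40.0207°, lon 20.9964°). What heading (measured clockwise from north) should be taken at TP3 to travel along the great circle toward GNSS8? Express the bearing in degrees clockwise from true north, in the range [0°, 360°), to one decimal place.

94.1°

Δλ = 20.5969°
y = sin Δλ · cos φ₂ = 0.269406
x = cos φ₁ sin φ₂ − sin φ₁ cos φ₂ cos Δλ = -0.019481
θ = atan2(y, x) = 94.1359° → 94.1359° (mod 360°)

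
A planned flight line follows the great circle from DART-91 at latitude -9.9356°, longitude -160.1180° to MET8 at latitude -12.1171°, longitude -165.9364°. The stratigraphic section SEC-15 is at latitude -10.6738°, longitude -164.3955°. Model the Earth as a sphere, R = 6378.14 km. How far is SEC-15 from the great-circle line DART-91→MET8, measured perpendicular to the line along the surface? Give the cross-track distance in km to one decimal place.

δ₁₃ = central angle DART-91→SEC-15 = 0.074573 rad  (haversine)
θ₁₃ = bearing DART-91→SEC-15 = 259.673°,  θ₁₂ = bearing DART-91→MET8 = 248.555°
dₓₜ = R·arcsin(sin δ₁₃ · sin(θ₁₃ − θ₁₂)) = 6378.14·arcsin(0.07450·sin(11.118°)) = 91.638 km
|dₓₜ| = 91.638 km

91.6 km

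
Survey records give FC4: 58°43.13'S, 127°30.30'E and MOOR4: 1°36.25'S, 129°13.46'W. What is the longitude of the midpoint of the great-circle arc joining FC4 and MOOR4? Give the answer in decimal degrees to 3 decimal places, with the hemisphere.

159.081°W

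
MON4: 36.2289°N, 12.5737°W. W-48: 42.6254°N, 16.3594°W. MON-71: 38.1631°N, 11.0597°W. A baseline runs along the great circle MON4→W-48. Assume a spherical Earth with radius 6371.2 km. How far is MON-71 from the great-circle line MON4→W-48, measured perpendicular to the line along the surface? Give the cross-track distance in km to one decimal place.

207.3 km

δ₁₃ = central angle MON4→MON-71 = 0.039781 rad  (haversine)
θ₁₃ = bearing MON4→MON-71 = 31.489°,  θ₁₂ = bearing MON4→W-48 = 336.617°
dₓₜ = R·arcsin(sin δ₁₃ · sin(θ₁₃ − θ₁₂)) = 6371.2·arcsin(0.03977·sin(-305.128°)) = 207.274 km
|dₓₜ| = 207.274 km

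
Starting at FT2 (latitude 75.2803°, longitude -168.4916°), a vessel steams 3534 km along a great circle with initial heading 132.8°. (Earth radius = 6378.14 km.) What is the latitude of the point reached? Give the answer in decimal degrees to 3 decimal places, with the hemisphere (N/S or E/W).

δ = d/R = 3534/6378.14 = 0.554080 rad
φ₂ = arcsin(sin φ₁ cos δ + cos φ₁ sin δ cos θ)
   = arcsin(0.96718·0.85038 + 0.25409·0.52616·-0.67944) = 47.02400°
λ₂ = λ₁ + atan2(sin θ sin δ cos φ₁, cos δ − sin φ₁ sin φ₂) = -133.99714°

47.024°N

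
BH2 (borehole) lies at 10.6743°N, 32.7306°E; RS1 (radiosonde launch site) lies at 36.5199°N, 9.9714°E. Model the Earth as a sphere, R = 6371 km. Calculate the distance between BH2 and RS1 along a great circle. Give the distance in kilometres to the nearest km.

3672 km

Δφ = 25.8456°,  Δλ = -22.7592°
a = sin²(Δφ/2) + cos φ₁ cos φ₂ sin²(Δλ/2) = 0.080759
c = 2·arcsin(√a) = 0.576305 rad = 33.0199°
d = R·c = 6371 × 0.576305 = 3671.6 km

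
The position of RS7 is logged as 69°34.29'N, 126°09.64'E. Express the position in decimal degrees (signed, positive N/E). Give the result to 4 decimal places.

lat: 69.5715° N → +69.5715°
lon: 126.1607° E → +126.1607°

+69.5715°, +126.1607°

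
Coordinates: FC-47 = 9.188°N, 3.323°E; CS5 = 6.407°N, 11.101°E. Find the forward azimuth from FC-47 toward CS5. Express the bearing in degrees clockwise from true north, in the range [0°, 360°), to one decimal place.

109.3°

Δλ = 7.7780°
y = sin Δλ · cos φ₂ = 0.134490
x = cos φ₁ sin φ₂ − sin φ₁ cos φ₂ cos Δλ = -0.047059
θ = atan2(y, x) = 109.2852° → 109.2852° (mod 360°)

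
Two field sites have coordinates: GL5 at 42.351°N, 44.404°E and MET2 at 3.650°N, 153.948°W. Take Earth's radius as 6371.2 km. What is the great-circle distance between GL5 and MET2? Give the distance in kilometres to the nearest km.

Δφ = -38.7010°,  Δλ = 161.6480°
a = sin²(Δφ/2) + cos φ₁ cos φ₂ sin²(Δλ/2) = 0.828567
c = 2·arcsin(√a) = 2.287808 rad = 131.0817°
d = R·c = 6371.2 × 2.287808 = 14576.1 km

14576 km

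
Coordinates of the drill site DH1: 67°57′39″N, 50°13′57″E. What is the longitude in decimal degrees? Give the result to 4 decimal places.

50.2325°E

50° + 13′/60 + 57″/3600 = 50 + 0.21667 + 0.01583 = 50.2325°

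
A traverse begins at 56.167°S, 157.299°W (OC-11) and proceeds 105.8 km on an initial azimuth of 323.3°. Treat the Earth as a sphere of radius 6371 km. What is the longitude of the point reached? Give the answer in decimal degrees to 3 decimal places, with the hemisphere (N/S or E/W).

158.300°W

δ = d/R = 105.8/6371 = 0.016606 rad
φ₂ = arcsin(sin φ₁ cos δ + cos φ₁ sin δ cos θ)
   = arcsin(-0.83066·0.99986 + 0.55677·0.01661·0.80178) = -55.40001°
λ₂ = λ₁ + atan2(sin θ sin δ cos φ₁, cos δ − sin φ₁ sin φ₂) = -158.30039°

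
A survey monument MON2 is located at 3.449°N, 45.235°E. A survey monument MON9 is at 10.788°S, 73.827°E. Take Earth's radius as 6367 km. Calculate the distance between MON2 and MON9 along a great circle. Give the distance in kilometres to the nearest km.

3536 km

Δφ = -14.2370°,  Δλ = 28.5920°
a = sin²(Δφ/2) + cos φ₁ cos φ₂ sin²(Δλ/2) = 0.075146
c = 2·arcsin(√a) = 0.555364 rad = 31.8200°
d = R·c = 6367 × 0.555364 = 3536.0 km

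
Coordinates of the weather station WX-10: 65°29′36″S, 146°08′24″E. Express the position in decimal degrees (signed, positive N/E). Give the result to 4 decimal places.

-65.4933°, +146.1400°

lat: 65.4933° S → -65.4933°
lon: 146.1400° E → +146.1400°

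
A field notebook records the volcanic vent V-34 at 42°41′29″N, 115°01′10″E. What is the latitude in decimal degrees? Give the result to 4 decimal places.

42.6914°N

42° + 41′/60 + 29″/3600 = 42 + 0.68333 + 0.00806 = 42.6914°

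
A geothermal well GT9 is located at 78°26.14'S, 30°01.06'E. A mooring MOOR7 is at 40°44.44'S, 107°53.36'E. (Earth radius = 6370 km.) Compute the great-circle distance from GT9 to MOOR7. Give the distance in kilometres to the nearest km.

GT9: φ = -78.43567°, λ = +30.01767°
MOOR7: φ = -40.74067°, λ = +107.88933°
Δφ = 37.6950°,  Δλ = 77.8717°
a = sin²(Δφ/2) + cos φ₁ cos φ₂ sin²(Δλ/2) = 0.164350
c = 2·arcsin(√a) = 0.834835 rad = 47.8325°
d = R·c = 6370 × 0.834835 = 5317.9 km

5318 km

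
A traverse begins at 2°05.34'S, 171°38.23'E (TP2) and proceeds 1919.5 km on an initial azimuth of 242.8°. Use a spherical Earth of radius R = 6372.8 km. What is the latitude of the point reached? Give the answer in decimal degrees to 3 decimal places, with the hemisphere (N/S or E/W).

9.807°S

TP2: φ = -2.08900°, λ = +171.63717°
δ = d/R = 1919.5/6372.8 = 0.301202 rad
φ₂ = arcsin(sin φ₁ cos δ + cos φ₁ sin δ cos θ)
   = arcsin(-0.03645·0.95498 + 0.99934·0.29667·-0.45710) = -9.80684°
λ₂ = λ₁ + atan2(sin θ sin δ cos φ₁, cos δ − sin φ₁ sin φ₂) = 156.10529°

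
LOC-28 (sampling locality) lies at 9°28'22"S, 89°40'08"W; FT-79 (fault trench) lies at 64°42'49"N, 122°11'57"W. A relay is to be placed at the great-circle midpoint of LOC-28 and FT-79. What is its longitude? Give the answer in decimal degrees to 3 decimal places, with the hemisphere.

99.350°W

LOC-28: φ = -9.47278°, λ = -89.66889°
FT-79: φ = +64.71361°, λ = -122.19917°
Bx = cos φ₂ cos Δλ = 0.360127,  By = cos φ₂ sin Δλ = -0.229694
φₘ = atan2(sin φ₁ + sin φ₂, √((cos φ₁ + Bx)² + By²)) = 28.43384°
λₘ = λ₁ + atan2(By, cos φ₁ + Bx) = -99.34963°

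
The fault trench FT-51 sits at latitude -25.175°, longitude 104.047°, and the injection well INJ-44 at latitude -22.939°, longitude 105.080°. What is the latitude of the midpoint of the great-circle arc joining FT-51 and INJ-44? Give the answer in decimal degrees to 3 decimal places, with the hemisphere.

24.058°S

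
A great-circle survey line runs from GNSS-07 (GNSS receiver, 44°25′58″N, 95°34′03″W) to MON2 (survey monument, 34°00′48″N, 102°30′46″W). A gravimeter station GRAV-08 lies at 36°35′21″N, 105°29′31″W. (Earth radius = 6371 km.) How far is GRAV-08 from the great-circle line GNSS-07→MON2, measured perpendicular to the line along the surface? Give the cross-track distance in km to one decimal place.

364.2 km

GNSS-07: φ = +44.43278°, λ = -95.56750°
MON2: φ = +34.01333°, λ = -102.51278°
GRAV-08: φ = +36.58917°, λ = -105.49194°
δ₁₃ = central angle GNSS-07→GRAV-08 = 0.189680 rad  (haversine)
θ₁₃ = bearing GNSS-07→GRAV-08 = 227.219°,  θ₁₂ = bearing GNSS-07→MON2 = 209.579°
dₓₜ = R·arcsin(sin δ₁₃ · sin(θ₁₃ − θ₁₂)) = 6371·arcsin(0.18854·sin(17.641°)) = 364.227 km
|dₓₜ| = 364.227 km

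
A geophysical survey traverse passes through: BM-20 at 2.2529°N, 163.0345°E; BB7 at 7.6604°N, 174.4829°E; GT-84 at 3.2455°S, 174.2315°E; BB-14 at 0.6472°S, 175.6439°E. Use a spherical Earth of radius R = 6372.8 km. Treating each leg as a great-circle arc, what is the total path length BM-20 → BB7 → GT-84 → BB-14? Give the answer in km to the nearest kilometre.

2946 km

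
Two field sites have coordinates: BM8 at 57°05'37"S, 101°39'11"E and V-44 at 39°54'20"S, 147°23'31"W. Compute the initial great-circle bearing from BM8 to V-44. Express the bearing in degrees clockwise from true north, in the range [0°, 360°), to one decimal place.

BM8: φ = -57.09361°, λ = +101.65306°
V-44: φ = -39.90556°, λ = -147.39194°
Δλ = 110.9550°
y = sin Δλ · cos φ₂ = 0.716368
x = cos φ₁ sin φ₂ − sin φ₁ cos φ₂ cos Δλ = -0.578846
θ = atan2(y, x) = 128.9392° → 128.9392° (mod 360°)

128.9°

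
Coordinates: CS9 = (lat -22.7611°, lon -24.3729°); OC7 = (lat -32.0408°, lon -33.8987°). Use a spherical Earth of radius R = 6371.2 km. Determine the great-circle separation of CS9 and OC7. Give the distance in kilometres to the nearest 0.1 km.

Δφ = -9.2797°,  Δλ = -9.5258°
a = sin²(Δφ/2) + cos φ₁ cos φ₂ sin²(Δλ/2) = 0.011933
c = 2·arcsin(√a) = 0.218910 rad = 12.5426°
d = R·c = 6371.2 × 0.218910 = 1394.7 km

1394.7 km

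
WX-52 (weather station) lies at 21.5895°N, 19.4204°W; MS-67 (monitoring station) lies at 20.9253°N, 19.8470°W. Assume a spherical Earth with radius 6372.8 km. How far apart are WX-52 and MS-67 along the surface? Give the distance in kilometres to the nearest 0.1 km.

86.1 km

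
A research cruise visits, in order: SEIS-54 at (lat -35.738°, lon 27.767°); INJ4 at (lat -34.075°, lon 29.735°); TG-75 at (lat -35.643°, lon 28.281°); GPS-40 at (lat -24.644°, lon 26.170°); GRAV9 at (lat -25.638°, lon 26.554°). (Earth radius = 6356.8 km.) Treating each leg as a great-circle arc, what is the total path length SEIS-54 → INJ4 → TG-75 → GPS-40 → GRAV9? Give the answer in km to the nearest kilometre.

SEIS-54→INJ4: c = 0.040444 rad, d = 257.10 km
INJ4→TG-75: c = 0.034387 rad, d = 218.59 km
TG-75→GPS-40: c = 0.194579 rad, d = 1236.90 km
GPS-40→GRAV9: c = 0.018379 rad, d = 116.83 km
Total = 257.10 + 218.59 + 1236.90 + 116.83 = 1829.42 km

1829 km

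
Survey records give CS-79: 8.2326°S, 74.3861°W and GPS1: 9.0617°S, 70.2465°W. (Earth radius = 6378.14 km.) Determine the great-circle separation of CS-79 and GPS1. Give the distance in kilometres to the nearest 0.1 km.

464.8 km

Δφ = -0.8291°,  Δλ = 4.1396°
a = sin²(Δφ/2) + cos φ₁ cos φ₂ sin²(Δλ/2) = 0.001327
c = 2·arcsin(√a) = 0.072878 rad = 4.1756°
d = R·c = 6378.14 × 0.072878 = 464.8 km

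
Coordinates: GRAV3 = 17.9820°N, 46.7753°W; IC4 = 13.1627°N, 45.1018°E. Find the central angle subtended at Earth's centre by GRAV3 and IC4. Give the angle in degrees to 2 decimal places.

Δφ = -4.8193°,  Δλ = 91.8771°
a = sin²(Δφ/2) + cos φ₁ cos φ₂ sin²(Δλ/2) = 0.480018
c = 2·arcsin(√a) = 1.530822 rad = 87.7097°

87.71°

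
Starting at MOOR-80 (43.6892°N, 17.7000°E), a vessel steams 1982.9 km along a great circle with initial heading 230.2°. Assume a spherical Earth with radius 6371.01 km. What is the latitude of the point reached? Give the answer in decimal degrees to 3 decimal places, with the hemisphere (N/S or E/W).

31.052°N

δ = d/R = 1982.9/6371.01 = 0.311238 rad
φ₂ = arcsin(sin φ₁ cos δ + cos φ₁ sin δ cos θ)
   = arcsin(0.69075·0.95196 + 0.72310·0.30624·-0.64011) = 31.05187°
λ₂ = λ₁ + atan2(sin θ sin δ cos φ₁, cos δ − sin φ₁ sin φ₂) = 1.75994°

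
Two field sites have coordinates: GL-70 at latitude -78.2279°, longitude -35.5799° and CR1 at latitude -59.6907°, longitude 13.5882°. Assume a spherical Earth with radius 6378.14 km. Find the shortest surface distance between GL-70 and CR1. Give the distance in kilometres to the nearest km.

2688 km

Δφ = 18.5372°,  Δλ = 49.1681°
a = sin²(Δφ/2) + cos φ₁ cos φ₂ sin²(Δλ/2) = 0.043762
c = 2·arcsin(√a) = 0.421500 rad = 24.1502°
d = R·c = 6378.14 × 0.421500 = 2688.4 km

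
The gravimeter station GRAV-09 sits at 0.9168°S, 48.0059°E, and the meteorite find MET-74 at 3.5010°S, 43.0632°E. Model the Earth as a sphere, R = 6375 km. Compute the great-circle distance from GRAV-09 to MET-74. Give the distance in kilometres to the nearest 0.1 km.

620.2 km

Δφ = -2.5842°,  Δλ = -4.9427°
a = sin²(Δφ/2) + cos φ₁ cos φ₂ sin²(Δλ/2) = 0.002364
c = 2·arcsin(√a) = 0.097282 rad = 5.5739°
d = R·c = 6375 × 0.097282 = 620.2 km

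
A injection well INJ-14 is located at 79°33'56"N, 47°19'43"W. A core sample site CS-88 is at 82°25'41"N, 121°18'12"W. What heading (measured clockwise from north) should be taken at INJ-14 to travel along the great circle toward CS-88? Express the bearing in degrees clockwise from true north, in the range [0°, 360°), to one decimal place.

318.6°

INJ-14: φ = +79.56556°, λ = -47.32861°
CS-88: φ = +82.42806°, λ = -121.30333°
Δλ = -73.9747°
y = sin Δλ · cos φ₂ = -0.126650
x = cos φ₁ sin φ₂ − sin φ₁ cos φ₂ cos Δλ = 0.143756
θ = atan2(y, x) = -41.3804° → 318.6196° (mod 360°)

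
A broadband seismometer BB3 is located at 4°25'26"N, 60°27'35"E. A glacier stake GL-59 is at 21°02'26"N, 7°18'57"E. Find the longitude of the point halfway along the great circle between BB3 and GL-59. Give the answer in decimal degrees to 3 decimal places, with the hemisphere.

BB3: φ = +4.42389°, λ = +60.45972°
GL-59: φ = +21.04056°, λ = +7.31583°
Bx = cos φ₂ cos Δλ = 0.559816,  By = cos φ₂ sin Δλ = -0.746796
φₘ = atan2(sin φ₁ + sin φ₂, √((cos φ₁ + Bx)² + By²)) = 14.17644°
λₘ = λ₁ + atan2(By, cos φ₁ + Bx) = 34.83325°

34.833°E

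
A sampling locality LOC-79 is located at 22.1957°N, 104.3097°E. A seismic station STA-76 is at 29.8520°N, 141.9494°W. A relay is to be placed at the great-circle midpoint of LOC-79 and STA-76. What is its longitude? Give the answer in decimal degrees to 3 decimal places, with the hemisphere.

158.314°E

Bx = cos φ₂ cos Δλ = -0.349182,  By = cos φ₂ sin Δλ = 0.793918
φₘ = atan2(sin φ₁ + sin φ₂, √((cos φ₁ + Bx)² + By²)) = 41.74050°
λₘ = λ₁ + atan2(By, cos φ₁ + Bx) = 158.31433°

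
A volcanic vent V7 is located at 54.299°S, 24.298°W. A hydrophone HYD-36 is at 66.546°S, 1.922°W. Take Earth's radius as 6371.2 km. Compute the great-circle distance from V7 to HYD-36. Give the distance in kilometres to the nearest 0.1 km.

Δφ = -12.2470°,  Δλ = 22.3760°
a = sin²(Δφ/2) + cos φ₁ cos φ₂ sin²(Δλ/2) = 0.020123
c = 2·arcsin(√a) = 0.284671 rad = 16.3104°
d = R·c = 6371.2 × 0.284671 = 1813.7 km

1813.7 km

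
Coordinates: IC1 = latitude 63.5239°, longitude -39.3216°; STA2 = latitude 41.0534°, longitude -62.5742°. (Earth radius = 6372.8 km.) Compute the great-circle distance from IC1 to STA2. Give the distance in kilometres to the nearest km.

2921 km

Δφ = -22.4705°,  Δλ = -23.2526°
a = sin²(Δφ/2) + cos φ₁ cos φ₂ sin²(Δλ/2) = 0.051616
c = 2·arcsin(√a) = 0.458385 rad = 26.2635°
d = R·c = 6372.8 × 0.458385 = 2921.2 km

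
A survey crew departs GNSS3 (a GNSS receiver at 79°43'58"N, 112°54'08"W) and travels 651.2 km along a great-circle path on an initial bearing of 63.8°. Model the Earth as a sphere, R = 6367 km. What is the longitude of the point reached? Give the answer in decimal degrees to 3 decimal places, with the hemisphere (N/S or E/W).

78.334°W

GNSS3: φ = +79.73278°, λ = -112.90222°
δ = d/R = 651.2/6367 = 0.102277 rad
φ₂ = arcsin(sin φ₁ cos δ + cos φ₁ sin δ cos θ)
   = arcsin(0.98399·0.99477 + 0.17824·0.10210·0.44151) = 80.70848°
λ₂ = λ₁ + atan2(sin θ sin δ cos φ₁, cos δ − sin φ₁ sin φ₂) = -78.33387°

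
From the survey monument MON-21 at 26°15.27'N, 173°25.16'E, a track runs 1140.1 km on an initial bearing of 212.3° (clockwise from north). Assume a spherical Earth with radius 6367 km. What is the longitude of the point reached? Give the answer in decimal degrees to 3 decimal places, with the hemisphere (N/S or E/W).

167.693°E

MON-21: φ = +26.25450°, λ = +173.41933°
δ = d/R = 1140.1/6367 = 0.179064 rad
φ₂ = arcsin(sin φ₁ cos δ + cos φ₁ sin δ cos θ)
   = arcsin(0.44236·0.98401 + 0.89684·0.17811·-0.84526) = 17.47374°
λ₂ = λ₁ + atan2(sin θ sin δ cos φ₁, cos δ − sin φ₁ sin φ₂) = 167.69301°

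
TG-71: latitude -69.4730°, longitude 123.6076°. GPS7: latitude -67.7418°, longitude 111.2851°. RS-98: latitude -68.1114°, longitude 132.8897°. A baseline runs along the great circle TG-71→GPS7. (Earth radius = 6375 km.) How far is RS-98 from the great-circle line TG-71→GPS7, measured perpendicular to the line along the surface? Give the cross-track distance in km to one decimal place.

218.9 km

δ₁₃ = central angle TG-71→RS-98 = 0.063162 rad  (haversine)
θ₁₃ = bearing TG-71→RS-98 = 72.300°,  θ₁₂ = bearing TG-71→GPS7 = 285.250°
dₓₜ = R·arcsin(sin δ₁₃ · sin(θ₁₃ − θ₁₂)) = 6375·arcsin(0.06312·sin(-212.950°)) = 218.903 km
|dₓₜ| = 218.903 km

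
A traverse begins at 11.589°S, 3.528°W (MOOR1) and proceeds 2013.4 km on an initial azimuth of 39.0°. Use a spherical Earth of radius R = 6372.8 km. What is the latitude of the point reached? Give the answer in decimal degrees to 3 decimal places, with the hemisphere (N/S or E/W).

2.613°N

δ = d/R = 2013.4/6372.8 = 0.315936 rad
φ₂ = arcsin(sin φ₁ cos δ + cos φ₁ sin δ cos θ)
   = arcsin(-0.20089·0.95051 + 0.97961·0.31071·0.77715) = 2.61331°
λ₂ = λ₁ + atan2(sin θ sin δ cos φ₁, cos δ − sin φ₁ sin φ₂) = 7.75982°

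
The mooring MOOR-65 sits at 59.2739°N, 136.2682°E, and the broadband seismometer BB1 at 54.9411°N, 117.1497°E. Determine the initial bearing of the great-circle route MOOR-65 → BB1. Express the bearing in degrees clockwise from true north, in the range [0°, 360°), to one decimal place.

255.6°

Δλ = -19.1185°
y = sin Δλ · cos φ₂ = -0.188135
x = cos φ₁ sin φ₂ − sin φ₁ cos φ₂ cos Δλ = -0.048314
θ = atan2(y, x) = -104.4027° → 255.5973° (mod 360°)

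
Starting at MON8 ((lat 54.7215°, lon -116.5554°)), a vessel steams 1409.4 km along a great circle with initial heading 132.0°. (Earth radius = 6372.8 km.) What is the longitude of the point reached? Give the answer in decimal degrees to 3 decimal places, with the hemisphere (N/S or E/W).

103.137°W

δ = d/R = 1409.4/6372.8 = 0.221159 rad
φ₂ = arcsin(sin φ₁ cos δ + cos φ₁ sin δ cos θ)
   = arcsin(0.81635·0.97564 + 0.57755·0.21936·-0.66913) = 45.37322°
λ₂ = λ₁ + atan2(sin θ sin δ cos φ₁, cos δ − sin φ₁ sin φ₂) = -103.13722°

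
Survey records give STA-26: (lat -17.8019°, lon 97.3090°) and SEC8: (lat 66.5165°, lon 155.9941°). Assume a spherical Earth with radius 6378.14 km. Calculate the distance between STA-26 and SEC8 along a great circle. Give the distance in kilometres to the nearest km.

10550 km

Δφ = 84.3184°,  Δλ = 58.6851°
a = sin²(Δφ/2) + cos φ₁ cos φ₂ sin²(Δλ/2) = 0.541606
c = 2·arcsin(√a) = 1.654105 rad = 94.7732°
d = R·c = 6378.14 × 1.654105 = 10550.1 km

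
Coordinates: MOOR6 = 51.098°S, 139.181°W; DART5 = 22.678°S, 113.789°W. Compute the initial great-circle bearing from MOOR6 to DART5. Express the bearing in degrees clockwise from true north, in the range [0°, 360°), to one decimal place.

44.2°

Δλ = 25.3920°
y = sin Δλ · cos φ₂ = 0.395656
x = cos φ₁ sin φ₂ − sin φ₁ cos φ₂ cos Δλ = 0.406564
θ = atan2(y, x) = 44.2210° → 44.2210° (mod 360°)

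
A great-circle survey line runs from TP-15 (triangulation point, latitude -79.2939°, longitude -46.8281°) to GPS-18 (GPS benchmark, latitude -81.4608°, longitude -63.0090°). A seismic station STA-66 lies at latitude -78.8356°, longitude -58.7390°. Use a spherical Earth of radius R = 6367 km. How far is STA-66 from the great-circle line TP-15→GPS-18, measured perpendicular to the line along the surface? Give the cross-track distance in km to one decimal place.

201.7 km

δ₁₃ = central angle TP-15→STA-66 = 0.040163 rad  (haversine)
θ₁₃ = bearing TP-15→STA-66 = 275.578°,  θ₁₂ = bearing TP-15→GPS-18 = 223.509°
dₓₜ = R·arcsin(sin δ₁₃ · sin(θ₁₃ − θ₁₂)) = 6367·arcsin(0.04015·sin(52.068°)) = 201.677 km
|dₓₜ| = 201.677 km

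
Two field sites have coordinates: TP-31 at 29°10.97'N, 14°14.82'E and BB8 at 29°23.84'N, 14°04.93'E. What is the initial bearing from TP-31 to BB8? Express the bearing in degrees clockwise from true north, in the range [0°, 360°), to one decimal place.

TP-31: φ = +29.18283°, λ = +14.24700°
BB8: φ = +29.39733°, λ = +14.08217°
Δλ = -0.1648°
y = sin Δλ · cos φ₂ = -0.002506
x = cos φ₁ sin φ₂ − sin φ₁ cos φ₂ cos Δλ = 0.003745
θ = atan2(y, x) = -33.7901° → 326.2099° (mod 360°)

326.2°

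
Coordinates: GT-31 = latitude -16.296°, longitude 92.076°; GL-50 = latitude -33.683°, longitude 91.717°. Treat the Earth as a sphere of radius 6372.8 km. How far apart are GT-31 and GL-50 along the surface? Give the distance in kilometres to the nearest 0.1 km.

Δφ = -17.3870°,  Δλ = -0.3590°
a = sin²(Δφ/2) + cos φ₁ cos φ₂ sin²(Δλ/2) = 0.022854
c = 2·arcsin(√a) = 0.303513 rad = 17.3900°
d = R·c = 6372.8 × 0.303513 = 1934.2 km

1934.2 km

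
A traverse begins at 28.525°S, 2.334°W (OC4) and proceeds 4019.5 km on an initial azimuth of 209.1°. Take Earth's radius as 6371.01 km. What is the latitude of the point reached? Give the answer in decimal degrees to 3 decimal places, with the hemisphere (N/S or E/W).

δ = d/R = 4019.5/6371.01 = 0.630905 rad
φ₂ = arcsin(sin φ₁ cos δ + cos φ₁ sin δ cos θ)
   = arcsin(-0.47754·0.80749 + 0.87861·0.58988·-0.87377) = -56.97810°
λ₂ = λ₁ + atan2(sin θ sin δ cos φ₁, cos δ − sin φ₁ sin φ₂) = -34.09785°

56.978°S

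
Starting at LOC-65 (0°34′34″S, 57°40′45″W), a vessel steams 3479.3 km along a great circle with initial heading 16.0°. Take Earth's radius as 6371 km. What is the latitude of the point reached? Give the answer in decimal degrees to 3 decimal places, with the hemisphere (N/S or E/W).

LOC-65: φ = -0.57611°, λ = -57.67917°
δ = d/R = 3479.3/6371 = 0.546115 rad
φ₂ = arcsin(sin φ₁ cos δ + cos φ₁ sin δ cos θ)
   = arcsin(-0.01005·0.85455 + 0.99995·0.51937·0.96126) = 29.38228°
λ₂ = λ₁ + atan2(sin θ sin δ cos φ₁, cos δ − sin φ₁ sin φ₂) = -48.22307°

29.382°N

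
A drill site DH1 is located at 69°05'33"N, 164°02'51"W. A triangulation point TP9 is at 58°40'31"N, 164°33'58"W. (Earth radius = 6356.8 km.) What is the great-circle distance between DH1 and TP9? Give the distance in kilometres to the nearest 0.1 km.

1156.0 km

DH1: φ = +69.09250°, λ = -164.04750°
TP9: φ = +58.67528°, λ = -164.56611°
Δφ = -10.4172°,  Δλ = -0.5186°
a = sin²(Δφ/2) + cos φ₁ cos φ₂ sin²(Δλ/2) = 0.008245
c = 2·arcsin(√a) = 0.181857 rad = 10.4196°
d = R·c = 6356.8 × 0.181857 = 1156.0 km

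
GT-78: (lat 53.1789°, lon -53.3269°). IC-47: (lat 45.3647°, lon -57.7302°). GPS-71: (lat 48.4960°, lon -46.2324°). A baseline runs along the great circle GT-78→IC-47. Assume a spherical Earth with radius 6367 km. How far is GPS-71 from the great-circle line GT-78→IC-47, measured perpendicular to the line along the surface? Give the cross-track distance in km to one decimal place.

δ₁₃ = central angle GT-78→GPS-71 = 0.113010 rad  (haversine)
θ₁₃ = bearing GT-78→GPS-71 = 133.468°,  θ₁₂ = bearing GT-78→IC-47 = 201.883°
dₓₜ = R·arcsin(sin δ₁₃ · sin(θ₁₃ − θ₁₂)) = 6367·arcsin(0.11277·sin(-68.415°)) = -668.886 km
|dₓₜ| = 668.886 km

668.9 km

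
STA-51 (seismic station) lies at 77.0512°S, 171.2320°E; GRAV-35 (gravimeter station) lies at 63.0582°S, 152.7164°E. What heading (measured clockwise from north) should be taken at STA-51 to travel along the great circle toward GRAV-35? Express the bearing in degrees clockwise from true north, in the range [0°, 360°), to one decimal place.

Δλ = -18.5156°
y = sin Δλ · cos φ₂ = -0.143883
x = cos φ₁ sin φ₂ − sin φ₁ cos φ₂ cos Δλ = 0.218947
θ = atan2(y, x) = -33.3113° → 326.6887° (mod 360°)

326.7°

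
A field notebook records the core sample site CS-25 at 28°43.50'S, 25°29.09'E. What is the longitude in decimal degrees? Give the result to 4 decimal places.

25.4848°E

25° + 29.09′/60 = 25 + 0.48483 = 25.4848°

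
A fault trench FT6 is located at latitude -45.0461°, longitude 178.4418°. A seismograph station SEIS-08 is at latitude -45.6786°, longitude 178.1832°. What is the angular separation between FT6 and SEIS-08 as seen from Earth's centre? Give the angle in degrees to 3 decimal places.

Δφ = -0.6325°,  Δλ = -0.2586°
a = sin²(Δφ/2) + cos φ₁ cos φ₂ sin²(Δλ/2) = 0.000033
c = 2·arcsin(√a) = 0.011486 rad = 0.6581°

0.658°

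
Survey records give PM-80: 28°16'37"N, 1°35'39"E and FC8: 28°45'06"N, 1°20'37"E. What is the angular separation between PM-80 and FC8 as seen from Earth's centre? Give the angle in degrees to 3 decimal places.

PM-80: φ = +28.27694°, λ = +1.59417°
FC8: φ = +28.75167°, λ = +1.34361°
Δφ = 0.4747°,  Δλ = -0.2506°
a = sin²(Δφ/2) + cos φ₁ cos φ₂ sin²(Δλ/2) = 0.000021
c = 2·arcsin(√a) = 0.009133 rad = 0.5233°

0.523°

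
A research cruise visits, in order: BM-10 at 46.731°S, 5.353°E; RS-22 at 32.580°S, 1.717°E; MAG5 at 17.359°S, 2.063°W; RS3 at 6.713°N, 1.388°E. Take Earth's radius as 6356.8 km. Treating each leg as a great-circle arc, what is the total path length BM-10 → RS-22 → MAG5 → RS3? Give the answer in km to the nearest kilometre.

BM-10→RS-22: c = 0.251693 rad, d = 1599.96 km
RS-22→MAG5: c = 0.272241 rad, d = 1730.58 km
MAG5→RS3: c = 0.424330 rad, d = 2697.38 km
Total = 1599.96 + 1730.58 + 2697.38 = 6027.93 km

6028 km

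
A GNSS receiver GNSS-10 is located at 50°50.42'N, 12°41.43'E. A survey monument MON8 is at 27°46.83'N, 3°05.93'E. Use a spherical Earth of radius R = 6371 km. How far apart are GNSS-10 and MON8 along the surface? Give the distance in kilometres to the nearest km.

GNSS-10: φ = +50.84033°, λ = +12.69050°
MON8: φ = +27.78050°, λ = +3.09883°
Δφ = -23.0598°,  Δλ = -9.5917°
a = sin²(Δφ/2) + cos φ₁ cos φ₂ sin²(Δλ/2) = 0.043857
c = 2·arcsin(√a) = 0.421965 rad = 24.1768°
d = R·c = 6371 × 0.421965 = 2688.3 km

2688 km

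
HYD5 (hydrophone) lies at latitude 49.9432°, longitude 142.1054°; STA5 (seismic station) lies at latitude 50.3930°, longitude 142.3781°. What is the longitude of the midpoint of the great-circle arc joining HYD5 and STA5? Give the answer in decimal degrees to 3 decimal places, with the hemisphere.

142.241°E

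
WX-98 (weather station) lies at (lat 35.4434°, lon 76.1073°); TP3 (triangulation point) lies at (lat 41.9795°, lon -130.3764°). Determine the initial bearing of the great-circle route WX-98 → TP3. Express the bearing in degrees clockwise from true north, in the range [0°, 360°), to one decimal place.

Δλ = 153.5163°
y = sin Δλ · cos φ₂ = 0.331507
x = cos φ₁ sin φ₂ − sin φ₁ cos φ₂ cos Δλ = 0.930766
θ = atan2(y, x) = 19.6042° → 19.6042° (mod 360°)

19.6°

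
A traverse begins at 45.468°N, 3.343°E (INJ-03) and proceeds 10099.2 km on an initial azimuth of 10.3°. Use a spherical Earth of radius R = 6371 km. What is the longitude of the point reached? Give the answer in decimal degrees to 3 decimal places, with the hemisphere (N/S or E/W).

δ = d/R = 10099.2/6371 = 1.585183 rad
φ₂ = arcsin(sin φ₁ cos δ + cos φ₁ sin δ cos θ)
   = arcsin(0.71286·-0.01439 + 0.70131·0.99990·0.98389) = 42.81859°
λ₂ = λ₁ + atan2(sin θ sin δ cos φ₁, cos δ − sin φ₁ sin φ₂) = 169.23577°

169.236°E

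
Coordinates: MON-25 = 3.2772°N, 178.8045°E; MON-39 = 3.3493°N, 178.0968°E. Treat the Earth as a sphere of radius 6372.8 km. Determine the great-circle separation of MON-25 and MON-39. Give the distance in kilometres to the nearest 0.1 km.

Δφ = 0.0721°,  Δλ = -0.7077°
a = sin²(Δφ/2) + cos φ₁ cos φ₂ sin²(Δλ/2) = 0.000038
c = 2·arcsin(√a) = 0.012395 rad = 0.7102°
d = R·c = 6372.8 × 0.012395 = 79.0 km

79.0 km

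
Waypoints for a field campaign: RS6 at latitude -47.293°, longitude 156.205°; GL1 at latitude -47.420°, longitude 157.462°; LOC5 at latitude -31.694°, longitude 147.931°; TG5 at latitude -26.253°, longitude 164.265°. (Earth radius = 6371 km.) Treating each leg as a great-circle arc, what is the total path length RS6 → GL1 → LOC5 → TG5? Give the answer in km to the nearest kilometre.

3720 km

RS6→GL1: c = 0.015026 rad, d = 95.73 km
GL1→LOC5: c = 0.302409 rad, d = 1926.65 km
LOC5→TG5: c = 0.266515 rad, d = 1697.97 km
Total = 95.73 + 1926.65 + 1697.97 = 3720.35 km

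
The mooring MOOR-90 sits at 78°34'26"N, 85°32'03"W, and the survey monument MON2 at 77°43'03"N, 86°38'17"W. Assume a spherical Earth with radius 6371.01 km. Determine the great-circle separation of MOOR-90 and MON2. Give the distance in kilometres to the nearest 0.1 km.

MOOR-90: φ = +78.57389°, λ = -85.53417°
MON2: φ = +77.71750°, λ = -86.63806°
Δφ = -0.8564°,  Δλ = -1.1039°
a = sin²(Δφ/2) + cos φ₁ cos φ₂ sin²(Δλ/2) = 0.000060
c = 2·arcsin(√a) = 0.015461 rad = 0.8859°
d = R·c = 6371.01 × 0.015461 = 98.5 km

98.5 km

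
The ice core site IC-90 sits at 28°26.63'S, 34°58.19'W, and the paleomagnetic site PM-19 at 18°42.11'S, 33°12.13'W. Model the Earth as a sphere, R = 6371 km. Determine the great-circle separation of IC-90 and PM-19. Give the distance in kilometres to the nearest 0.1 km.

IC-90: φ = -28.44383°, λ = -34.96983°
PM-19: φ = -18.70183°, λ = -33.20217°
Δφ = 9.7420°,  Δλ = 1.7677°
a = sin²(Δφ/2) + cos φ₁ cos φ₂ sin²(Δλ/2) = 0.007408
c = 2·arcsin(√a) = 0.172356 rad = 9.8753°
d = R·c = 6371 × 0.172356 = 1098.1 km

1098.1 km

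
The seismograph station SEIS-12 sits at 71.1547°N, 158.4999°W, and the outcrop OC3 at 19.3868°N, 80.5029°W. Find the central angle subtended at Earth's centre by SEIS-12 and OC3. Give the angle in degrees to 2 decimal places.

67.82°

Δφ = -51.7679°,  Δλ = 77.9970°
a = sin²(Δφ/2) + cos φ₁ cos φ₂ sin²(Δλ/2) = 0.311242
c = 2·arcsin(√a) = 1.183684 rad = 67.8201°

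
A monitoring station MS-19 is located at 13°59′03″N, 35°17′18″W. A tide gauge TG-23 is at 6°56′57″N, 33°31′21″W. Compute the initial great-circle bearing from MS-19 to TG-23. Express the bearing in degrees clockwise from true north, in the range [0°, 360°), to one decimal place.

166.0°

MS-19: φ = +13.98417°, λ = -35.28833°
TG-23: φ = +6.94917°, λ = -33.52250°
Δλ = 1.7658°
y = sin Δλ · cos φ₂ = 0.030588
x = cos φ₁ sin φ₂ − sin φ₁ cos φ₂ cos Δλ = -0.122362
θ = atan2(y, x) = 165.9647° → 165.9647° (mod 360°)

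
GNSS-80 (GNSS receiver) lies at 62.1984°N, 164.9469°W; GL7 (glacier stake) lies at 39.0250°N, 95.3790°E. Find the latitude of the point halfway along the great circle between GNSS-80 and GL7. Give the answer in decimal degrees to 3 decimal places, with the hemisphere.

Bx = cos φ₂ cos Δλ = -0.130548,  By = cos φ₂ sin Δλ = -0.765824
φₘ = atan2(sin φ₁ + sin φ₂, √((cos φ₁ + Bx)² + By²)) = 61.09022°
λₘ = λ₁ + atan2(By, cos φ₁ + Bx) = 128.73364°

61.090°N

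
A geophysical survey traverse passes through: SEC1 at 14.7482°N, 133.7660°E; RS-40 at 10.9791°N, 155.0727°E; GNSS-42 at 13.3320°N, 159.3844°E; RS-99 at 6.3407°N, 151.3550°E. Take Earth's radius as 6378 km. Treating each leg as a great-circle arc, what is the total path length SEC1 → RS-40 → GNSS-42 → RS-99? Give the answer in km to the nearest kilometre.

4061 km

SEC1→RS-40: c = 0.368281 rad, d = 2348.90 km
RS-40→GNSS-42: c = 0.084246 rad, d = 537.32 km
GNSS-42→RS-99: c = 0.184197 rad, d = 1174.81 km
Total = 2348.90 + 537.32 + 1174.81 = 4061.02 km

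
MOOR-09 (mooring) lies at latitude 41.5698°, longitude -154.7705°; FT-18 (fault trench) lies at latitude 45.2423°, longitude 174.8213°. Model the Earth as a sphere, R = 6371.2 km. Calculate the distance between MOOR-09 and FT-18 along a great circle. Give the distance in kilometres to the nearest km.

Δφ = 3.6725°,  Δλ = -30.4082°
a = sin²(Δφ/2) + cos φ₁ cos φ₂ sin²(Δλ/2) = 0.037258
c = 2·arcsin(√a) = 0.388486 rad = 22.2586°
d = R·c = 6371.2 × 0.388486 = 2475.1 km

2475 km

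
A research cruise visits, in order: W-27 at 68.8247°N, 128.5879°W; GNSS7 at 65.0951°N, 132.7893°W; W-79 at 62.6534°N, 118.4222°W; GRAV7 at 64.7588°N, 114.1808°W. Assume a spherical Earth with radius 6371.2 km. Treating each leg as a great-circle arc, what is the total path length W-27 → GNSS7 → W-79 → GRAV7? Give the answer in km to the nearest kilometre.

1519 km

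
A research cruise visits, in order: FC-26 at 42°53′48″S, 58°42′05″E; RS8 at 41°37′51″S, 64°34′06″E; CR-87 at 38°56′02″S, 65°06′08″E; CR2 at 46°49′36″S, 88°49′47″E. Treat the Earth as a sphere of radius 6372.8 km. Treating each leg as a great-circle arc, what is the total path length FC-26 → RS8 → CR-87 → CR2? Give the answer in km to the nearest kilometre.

FC-26: φ = -42.89667°, λ = +58.70139°
RS8: φ = -41.63083°, λ = +64.56833°
CR-87: φ = -38.93389°, λ = +65.10222°
CR2: φ = -46.82667°, λ = +88.82972°
FC-26→RS8: c = 0.078915 rad, d = 502.91 km
RS8→CR-87: c = 0.047604 rad, d = 303.37 km
CR-87→CR2: c = 0.331554 rad, d = 2112.93 km
Total = 502.91 + 303.37 + 2112.93 = 2919.21 km

2919 km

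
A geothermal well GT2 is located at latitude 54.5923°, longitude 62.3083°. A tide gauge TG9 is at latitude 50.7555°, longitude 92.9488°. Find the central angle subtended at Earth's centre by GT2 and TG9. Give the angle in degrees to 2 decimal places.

Δφ = -3.8368°,  Δλ = 30.6405°
a = sin²(Δφ/2) + cos φ₁ cos φ₂ sin²(Δλ/2) = 0.026708
c = 2·arcsin(√a) = 0.328327 rad = 18.8118°

18.81°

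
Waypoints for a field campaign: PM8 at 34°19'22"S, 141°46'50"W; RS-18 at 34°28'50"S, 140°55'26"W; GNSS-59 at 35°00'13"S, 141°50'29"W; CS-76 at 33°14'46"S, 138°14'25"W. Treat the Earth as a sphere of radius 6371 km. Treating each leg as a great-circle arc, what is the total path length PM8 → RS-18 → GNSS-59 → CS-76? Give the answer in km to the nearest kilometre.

PM8: φ = -34.32278°, λ = -141.78056°
RS-18: φ = -34.48056°, λ = -140.92389°
GNSS-59: φ = -35.00361°, λ = -141.84139°
CS-76: φ = -33.24611°, λ = -138.24028°
PM8→RS-18: c = 0.012640 rad, d = 80.53 km
RS-18→GNSS-59: c = 0.016015 rad, d = 102.03 km
GNSS-59→CS-76: c = 0.060392 rad, d = 384.76 km
Total = 80.53 + 102.03 + 384.76 = 567.32 km

567 km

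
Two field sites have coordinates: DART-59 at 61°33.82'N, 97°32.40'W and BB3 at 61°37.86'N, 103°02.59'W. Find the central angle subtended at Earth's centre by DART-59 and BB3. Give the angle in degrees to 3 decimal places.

2.618°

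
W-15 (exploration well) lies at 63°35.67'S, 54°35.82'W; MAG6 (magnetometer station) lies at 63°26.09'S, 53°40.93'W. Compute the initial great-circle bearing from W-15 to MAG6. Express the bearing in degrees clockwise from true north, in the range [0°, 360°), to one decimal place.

69.0°

W-15: φ = -63.59450°, λ = -54.59700°
MAG6: φ = -63.43483°, λ = -53.68217°
Δλ = 0.9148°
y = sin Δλ · cos φ₂ = 0.007140
x = cos φ₁ sin φ₂ − sin φ₁ cos φ₂ cos Δλ = 0.002736
θ = atan2(y, x) = 69.0368° → 69.0368° (mod 360°)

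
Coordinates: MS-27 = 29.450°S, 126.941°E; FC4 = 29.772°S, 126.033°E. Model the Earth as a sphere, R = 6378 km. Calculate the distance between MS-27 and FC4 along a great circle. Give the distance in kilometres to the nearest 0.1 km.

94.9 km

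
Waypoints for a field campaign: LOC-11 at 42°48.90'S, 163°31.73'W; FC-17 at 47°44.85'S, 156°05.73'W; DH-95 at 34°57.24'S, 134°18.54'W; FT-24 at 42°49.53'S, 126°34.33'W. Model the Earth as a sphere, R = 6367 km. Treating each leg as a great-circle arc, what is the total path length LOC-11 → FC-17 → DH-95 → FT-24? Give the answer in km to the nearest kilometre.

4192 km

LOC-11: φ = -42.81500°, λ = -163.52883°
FC-17: φ = -47.74750°, λ = -156.09550°
DH-95: φ = -34.95400°, λ = -134.30900°
FT-24: φ = -42.82550°, λ = -126.57217°
LOC-11→FC-17: c = 0.125370 rad, d = 798.23 km
FC-17→DH-95: c = 0.360244 rad, d = 2293.68 km
DH-95→FT-24: c = 0.172809 rad, d = 1100.28 km
Total = 798.23 + 2293.68 + 1100.28 = 4192.18 km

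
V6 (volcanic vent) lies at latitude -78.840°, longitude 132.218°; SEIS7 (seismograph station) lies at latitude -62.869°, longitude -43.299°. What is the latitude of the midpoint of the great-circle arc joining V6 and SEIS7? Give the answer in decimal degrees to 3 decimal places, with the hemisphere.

Bx = cos φ₂ cos Δλ = -0.454631,  By = cos φ₂ sin Δλ = -0.035645
φₘ = atan2(sin φ₁ + sin φ₂, √((cos φ₁ + Bx)² + By²)) = -81.98367°
λₘ = λ₁ + atan2(By, cos φ₁ + Bx) = -40.00768°

81.984°S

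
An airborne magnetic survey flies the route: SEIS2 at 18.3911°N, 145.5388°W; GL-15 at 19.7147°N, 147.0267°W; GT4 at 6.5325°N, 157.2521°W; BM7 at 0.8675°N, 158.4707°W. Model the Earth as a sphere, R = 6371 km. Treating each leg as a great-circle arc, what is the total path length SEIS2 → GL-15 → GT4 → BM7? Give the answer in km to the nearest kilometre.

SEIS2→GL-15: c = 0.033707 rad, d = 214.74 km
GL-15→GT4: c = 0.288067 rad, d = 1835.27 km
GT4→BM7: c = 0.101123 rad, d = 644.26 km
Total = 214.74 + 1835.27 + 644.26 = 2694.28 km

2694 km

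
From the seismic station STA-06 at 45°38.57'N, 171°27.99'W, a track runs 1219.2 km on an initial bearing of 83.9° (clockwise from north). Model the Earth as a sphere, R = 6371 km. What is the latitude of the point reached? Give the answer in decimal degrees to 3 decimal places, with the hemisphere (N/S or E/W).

STA-06: φ = +45.64283°, λ = -171.46650°
δ = d/R = 1219.2/6371 = 0.191367 rad
φ₂ = arcsin(sin φ₁ cos δ + cos φ₁ sin δ cos θ)
   = arcsin(0.71500·0.98175 + 0.69913·0.19020·0.10626) = 45.73128°
λ₂ = λ₁ + atan2(sin θ sin δ cos φ₁, cos δ − sin φ₁ sin φ₂) = -155.74616°

45.731°N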